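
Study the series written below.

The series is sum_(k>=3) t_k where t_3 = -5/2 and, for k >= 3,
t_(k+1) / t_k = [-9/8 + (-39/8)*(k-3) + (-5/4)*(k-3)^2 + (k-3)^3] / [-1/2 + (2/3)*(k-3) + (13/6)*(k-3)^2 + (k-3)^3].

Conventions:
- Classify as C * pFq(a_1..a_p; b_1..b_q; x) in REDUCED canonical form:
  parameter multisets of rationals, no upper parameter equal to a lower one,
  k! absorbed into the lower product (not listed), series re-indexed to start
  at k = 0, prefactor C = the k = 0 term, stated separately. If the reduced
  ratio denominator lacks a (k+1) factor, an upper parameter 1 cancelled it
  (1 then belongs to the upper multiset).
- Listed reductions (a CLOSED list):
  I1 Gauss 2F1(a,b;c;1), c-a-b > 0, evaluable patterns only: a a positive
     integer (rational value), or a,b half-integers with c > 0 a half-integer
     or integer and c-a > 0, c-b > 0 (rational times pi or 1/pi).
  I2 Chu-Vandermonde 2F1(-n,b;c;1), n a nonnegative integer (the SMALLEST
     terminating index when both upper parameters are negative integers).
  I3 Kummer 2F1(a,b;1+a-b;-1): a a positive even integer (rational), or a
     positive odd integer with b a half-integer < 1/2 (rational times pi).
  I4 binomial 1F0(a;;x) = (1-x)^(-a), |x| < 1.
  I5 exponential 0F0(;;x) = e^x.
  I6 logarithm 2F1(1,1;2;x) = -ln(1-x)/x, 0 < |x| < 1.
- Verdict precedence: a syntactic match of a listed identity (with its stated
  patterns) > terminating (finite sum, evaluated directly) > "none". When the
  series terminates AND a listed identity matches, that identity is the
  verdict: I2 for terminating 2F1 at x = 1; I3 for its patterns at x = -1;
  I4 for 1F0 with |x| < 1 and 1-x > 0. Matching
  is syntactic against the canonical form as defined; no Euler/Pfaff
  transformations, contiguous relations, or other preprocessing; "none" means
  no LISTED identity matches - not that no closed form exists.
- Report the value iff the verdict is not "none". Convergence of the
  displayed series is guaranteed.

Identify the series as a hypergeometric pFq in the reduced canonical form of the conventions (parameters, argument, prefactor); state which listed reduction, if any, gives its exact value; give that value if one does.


Classification (C = -5/2): 2F1 with upper {-3, 1/4}, lower {-1/3}, argument x = 1. Verdict: this is Chu-Vandermonde (I2) (terminating 2F1 at x = 1 with n = 3, b = 1/4, c = -1/3). Exact value: -595/256.

The tell: with t_0 = -5/2, roots of the ratio polynomials (C = -5/2) are the negated parameters.
Ratio: r(k) = 1 * (k-3) (k+1/4) / [(k-1/3) (k+1)] - rational; roots negated = parameters, x = 1, C = -5/2.


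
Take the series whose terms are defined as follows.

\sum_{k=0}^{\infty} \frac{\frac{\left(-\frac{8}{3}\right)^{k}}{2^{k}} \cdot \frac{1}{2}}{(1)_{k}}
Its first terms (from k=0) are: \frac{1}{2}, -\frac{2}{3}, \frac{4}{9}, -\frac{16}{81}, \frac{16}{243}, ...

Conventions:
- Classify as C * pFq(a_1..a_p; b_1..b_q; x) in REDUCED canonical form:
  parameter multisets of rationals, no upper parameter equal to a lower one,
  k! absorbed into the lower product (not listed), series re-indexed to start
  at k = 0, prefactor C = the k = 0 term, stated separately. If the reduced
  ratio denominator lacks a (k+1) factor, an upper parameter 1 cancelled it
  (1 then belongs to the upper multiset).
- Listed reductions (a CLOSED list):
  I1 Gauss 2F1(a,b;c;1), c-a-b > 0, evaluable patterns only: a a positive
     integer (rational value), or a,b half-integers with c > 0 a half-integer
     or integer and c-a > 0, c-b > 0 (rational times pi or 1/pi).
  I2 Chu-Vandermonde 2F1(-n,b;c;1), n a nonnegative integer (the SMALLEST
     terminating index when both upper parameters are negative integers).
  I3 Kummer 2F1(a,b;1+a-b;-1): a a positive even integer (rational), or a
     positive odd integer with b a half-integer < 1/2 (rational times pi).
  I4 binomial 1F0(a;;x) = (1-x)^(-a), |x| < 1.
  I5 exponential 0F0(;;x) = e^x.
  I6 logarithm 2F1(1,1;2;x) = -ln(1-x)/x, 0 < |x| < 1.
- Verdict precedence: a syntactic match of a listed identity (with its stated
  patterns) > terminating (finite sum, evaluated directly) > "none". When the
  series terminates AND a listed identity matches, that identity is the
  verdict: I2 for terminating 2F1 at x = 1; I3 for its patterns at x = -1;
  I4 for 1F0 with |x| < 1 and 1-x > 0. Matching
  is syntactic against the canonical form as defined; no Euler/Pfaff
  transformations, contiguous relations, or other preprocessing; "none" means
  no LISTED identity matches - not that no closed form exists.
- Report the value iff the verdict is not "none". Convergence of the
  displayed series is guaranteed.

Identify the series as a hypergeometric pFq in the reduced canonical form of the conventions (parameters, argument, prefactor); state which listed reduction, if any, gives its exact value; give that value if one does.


First insight: x = -\frac{4}{3} and (1)_k (C = 1/2) is k! itself.
Term ratio: r(k) = -\frac{4}{3} * 1 / [(k+1)] - rational in k. x = -\frac{4}{3}; t_0 = \frac{1}{2}; negate the roots.

Classification (C = \frac{1}{2}): 0F0 with upper {-}, lower {-}, argument x = -\frac{4}{3}. Verdict (x = -\frac{4}{3}): exponential (I5) applies (the 0F0 exponential series at x = -\frac{4}{3}). Value: \frac{1}{2} \cdot e^{-\frac{4}{3}}.


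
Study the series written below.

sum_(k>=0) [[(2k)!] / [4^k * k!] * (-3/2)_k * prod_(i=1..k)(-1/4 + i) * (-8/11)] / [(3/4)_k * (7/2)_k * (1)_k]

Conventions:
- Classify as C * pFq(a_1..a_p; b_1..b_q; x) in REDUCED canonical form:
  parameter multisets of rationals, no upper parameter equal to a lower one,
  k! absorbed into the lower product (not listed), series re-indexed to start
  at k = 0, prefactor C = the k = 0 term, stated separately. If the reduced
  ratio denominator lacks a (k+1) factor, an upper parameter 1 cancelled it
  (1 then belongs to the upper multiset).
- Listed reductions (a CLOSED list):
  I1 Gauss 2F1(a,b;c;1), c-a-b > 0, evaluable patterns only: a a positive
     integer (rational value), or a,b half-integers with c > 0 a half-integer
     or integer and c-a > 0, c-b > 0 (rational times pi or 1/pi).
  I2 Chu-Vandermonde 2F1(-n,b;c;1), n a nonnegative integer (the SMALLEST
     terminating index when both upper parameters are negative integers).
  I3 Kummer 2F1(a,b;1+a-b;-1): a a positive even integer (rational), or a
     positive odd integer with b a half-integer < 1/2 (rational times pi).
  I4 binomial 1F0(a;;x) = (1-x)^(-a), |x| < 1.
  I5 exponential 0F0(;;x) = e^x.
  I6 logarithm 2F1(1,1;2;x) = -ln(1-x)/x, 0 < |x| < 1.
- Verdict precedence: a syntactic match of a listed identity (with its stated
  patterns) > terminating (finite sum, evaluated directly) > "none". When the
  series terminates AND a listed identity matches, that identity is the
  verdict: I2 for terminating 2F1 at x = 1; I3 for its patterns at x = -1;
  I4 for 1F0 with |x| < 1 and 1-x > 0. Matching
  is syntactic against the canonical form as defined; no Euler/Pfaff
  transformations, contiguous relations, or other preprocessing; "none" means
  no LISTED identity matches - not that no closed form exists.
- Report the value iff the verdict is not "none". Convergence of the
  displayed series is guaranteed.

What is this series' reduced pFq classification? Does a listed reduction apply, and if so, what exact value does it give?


x = 1 here; the reduced form reads 2F1, upper {-3/2, 1/2}, lower {7/2}, C = -8/11. Verdict: this is Gauss (I1, half-integer pattern) (x = 1; upper {-3/2, 1/2} half-integers, c = 7/2 in the evaluable pattern). Sum: (-525/2816) * pi.

The tell: t_0 = -8/11 here, and the (2k)!/(4^k k!) block (C = -8/11) is the Pochhammer (1/2)_k.
Term ratio: r(k) = 1 * (k-3/2) (k+1/2) / [(k+7/2) (k+1)] - poly over poly, x = 1 from leading terms; C = -8/11 at k = 0.


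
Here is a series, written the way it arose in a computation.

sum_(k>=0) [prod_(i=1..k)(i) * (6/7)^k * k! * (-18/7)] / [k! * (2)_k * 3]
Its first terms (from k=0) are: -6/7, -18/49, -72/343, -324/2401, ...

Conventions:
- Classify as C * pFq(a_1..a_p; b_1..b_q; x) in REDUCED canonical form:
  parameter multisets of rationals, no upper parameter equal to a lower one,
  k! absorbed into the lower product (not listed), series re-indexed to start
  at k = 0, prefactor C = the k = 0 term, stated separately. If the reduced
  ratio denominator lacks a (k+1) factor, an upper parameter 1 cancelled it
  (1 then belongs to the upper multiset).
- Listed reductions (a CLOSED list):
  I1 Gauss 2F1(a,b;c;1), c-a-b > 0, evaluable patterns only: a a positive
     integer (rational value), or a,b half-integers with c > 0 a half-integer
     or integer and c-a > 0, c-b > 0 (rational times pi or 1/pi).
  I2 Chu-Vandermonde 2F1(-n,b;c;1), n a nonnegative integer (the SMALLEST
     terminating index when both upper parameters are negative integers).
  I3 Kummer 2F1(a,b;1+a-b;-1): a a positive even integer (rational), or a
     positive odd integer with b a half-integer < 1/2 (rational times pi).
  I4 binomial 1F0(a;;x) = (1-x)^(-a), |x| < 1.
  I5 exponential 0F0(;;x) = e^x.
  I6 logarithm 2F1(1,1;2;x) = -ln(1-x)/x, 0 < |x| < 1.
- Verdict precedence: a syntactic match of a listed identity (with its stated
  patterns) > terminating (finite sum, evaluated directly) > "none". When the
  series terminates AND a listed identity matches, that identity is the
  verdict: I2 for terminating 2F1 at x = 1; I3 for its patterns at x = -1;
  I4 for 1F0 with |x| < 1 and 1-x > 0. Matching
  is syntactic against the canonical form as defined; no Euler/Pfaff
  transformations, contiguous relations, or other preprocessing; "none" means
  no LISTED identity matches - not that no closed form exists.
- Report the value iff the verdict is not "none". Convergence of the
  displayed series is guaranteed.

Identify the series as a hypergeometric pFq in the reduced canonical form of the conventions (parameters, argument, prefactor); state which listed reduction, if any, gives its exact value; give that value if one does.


At argument 6/7: a 2F1 with upper {1, 1}, lower {2}, scaled by C = -6/7. Verdict (x = 6/7): the I6 logarithm reduction applies (the logarithm: parameters (1,1;2), x = 6/7). Hence: ln(1/7).

Key observation: from the first term -6/7: the constant factors (prefactor -6/7) combine into one prefactor.
Step ratio: r(k) = (6/7) * (k+1) (k+1) / [(k+2) (k+1)] - rational in k, leading ratio (6/7); with t_0 = -6/7, classification follows.


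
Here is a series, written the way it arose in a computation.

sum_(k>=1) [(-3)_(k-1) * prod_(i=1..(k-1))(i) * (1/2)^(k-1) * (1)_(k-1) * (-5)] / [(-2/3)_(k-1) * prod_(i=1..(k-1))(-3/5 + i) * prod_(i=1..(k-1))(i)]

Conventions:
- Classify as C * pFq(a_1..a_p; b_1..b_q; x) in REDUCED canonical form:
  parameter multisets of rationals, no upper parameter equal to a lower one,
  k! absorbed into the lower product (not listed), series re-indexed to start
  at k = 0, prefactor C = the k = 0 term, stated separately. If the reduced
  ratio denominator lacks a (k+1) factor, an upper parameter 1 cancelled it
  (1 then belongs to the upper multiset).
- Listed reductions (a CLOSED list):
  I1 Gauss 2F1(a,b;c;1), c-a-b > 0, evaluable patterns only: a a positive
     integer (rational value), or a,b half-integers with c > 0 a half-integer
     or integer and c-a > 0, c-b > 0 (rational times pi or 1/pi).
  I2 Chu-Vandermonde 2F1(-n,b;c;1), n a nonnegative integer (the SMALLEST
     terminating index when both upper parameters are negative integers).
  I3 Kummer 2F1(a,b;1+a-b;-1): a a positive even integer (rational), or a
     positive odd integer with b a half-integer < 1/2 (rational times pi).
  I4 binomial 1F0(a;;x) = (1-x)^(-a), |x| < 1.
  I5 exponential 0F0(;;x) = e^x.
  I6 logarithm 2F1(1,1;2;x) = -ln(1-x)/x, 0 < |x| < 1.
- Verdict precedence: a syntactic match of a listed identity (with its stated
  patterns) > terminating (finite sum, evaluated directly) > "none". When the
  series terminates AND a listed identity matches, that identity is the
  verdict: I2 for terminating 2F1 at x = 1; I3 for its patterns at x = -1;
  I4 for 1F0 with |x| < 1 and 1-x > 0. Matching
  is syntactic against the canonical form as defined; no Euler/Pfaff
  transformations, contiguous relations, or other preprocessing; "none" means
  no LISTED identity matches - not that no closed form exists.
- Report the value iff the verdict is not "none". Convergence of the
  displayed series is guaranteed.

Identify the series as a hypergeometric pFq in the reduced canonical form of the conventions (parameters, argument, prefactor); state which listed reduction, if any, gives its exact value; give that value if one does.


With C = -5: the canonical form is 3F2(-3, 1, 1; -2/3, 2/5; 1/2). Verdict: terminating - upper -3 stops the sum at k = 3; the 4 terms are added exactly. Hence: 27695/896.

Key step: from the first term -5: the product of the first k integers (C = -5) is k!.
Adjacent-term ratio: r(k) = (1/2) * (k-3) (k+1) (k+1) / [(k-2/3) (k+2/5) (k+1)] - rational in k, leading ratio (1/2); with t_0 = -5, classification follows.


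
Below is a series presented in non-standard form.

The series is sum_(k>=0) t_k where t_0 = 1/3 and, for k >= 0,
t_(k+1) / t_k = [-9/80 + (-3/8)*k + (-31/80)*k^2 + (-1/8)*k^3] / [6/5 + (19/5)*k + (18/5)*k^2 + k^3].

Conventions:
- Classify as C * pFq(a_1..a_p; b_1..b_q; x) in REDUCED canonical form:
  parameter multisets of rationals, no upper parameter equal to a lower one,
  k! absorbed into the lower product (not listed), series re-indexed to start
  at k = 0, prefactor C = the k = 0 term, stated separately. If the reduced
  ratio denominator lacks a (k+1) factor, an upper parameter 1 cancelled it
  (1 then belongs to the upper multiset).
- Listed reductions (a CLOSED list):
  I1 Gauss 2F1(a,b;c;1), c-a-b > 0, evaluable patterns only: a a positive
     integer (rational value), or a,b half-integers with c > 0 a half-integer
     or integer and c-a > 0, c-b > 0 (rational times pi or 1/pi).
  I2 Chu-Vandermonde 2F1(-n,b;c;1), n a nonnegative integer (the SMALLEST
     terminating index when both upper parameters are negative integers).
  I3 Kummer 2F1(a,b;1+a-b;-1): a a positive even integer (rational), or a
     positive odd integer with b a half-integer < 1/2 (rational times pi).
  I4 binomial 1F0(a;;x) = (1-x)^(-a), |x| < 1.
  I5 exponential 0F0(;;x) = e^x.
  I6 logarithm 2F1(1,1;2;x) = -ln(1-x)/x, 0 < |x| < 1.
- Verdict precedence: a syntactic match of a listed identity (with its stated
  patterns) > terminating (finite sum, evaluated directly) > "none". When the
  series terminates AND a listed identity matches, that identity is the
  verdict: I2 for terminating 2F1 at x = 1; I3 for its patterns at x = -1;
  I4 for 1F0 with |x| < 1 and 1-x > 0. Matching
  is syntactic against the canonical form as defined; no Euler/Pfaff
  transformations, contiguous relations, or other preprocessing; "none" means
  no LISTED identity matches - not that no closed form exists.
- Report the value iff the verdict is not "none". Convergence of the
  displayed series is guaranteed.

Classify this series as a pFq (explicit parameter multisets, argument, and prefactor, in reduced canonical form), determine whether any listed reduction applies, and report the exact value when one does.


Key step: from the first term 1/3: the parameter 3/5 appears in both the upper and lower lists and cancels.
Adjacent-term ratio: r(k) = (-1/8) * (k+1) (k+3/2) / [(k+2) (k+1)] - rational; roots negated = parameters, x = (-1/8), C = 1/3.

The series (x = -1/8) is 2F1: upper {1, 3/2}, lower {2}, prefactor 1/3. Verdict: none. Every listed pattern misses the 2F1 form at -1/8, upper {1, 3/2}.


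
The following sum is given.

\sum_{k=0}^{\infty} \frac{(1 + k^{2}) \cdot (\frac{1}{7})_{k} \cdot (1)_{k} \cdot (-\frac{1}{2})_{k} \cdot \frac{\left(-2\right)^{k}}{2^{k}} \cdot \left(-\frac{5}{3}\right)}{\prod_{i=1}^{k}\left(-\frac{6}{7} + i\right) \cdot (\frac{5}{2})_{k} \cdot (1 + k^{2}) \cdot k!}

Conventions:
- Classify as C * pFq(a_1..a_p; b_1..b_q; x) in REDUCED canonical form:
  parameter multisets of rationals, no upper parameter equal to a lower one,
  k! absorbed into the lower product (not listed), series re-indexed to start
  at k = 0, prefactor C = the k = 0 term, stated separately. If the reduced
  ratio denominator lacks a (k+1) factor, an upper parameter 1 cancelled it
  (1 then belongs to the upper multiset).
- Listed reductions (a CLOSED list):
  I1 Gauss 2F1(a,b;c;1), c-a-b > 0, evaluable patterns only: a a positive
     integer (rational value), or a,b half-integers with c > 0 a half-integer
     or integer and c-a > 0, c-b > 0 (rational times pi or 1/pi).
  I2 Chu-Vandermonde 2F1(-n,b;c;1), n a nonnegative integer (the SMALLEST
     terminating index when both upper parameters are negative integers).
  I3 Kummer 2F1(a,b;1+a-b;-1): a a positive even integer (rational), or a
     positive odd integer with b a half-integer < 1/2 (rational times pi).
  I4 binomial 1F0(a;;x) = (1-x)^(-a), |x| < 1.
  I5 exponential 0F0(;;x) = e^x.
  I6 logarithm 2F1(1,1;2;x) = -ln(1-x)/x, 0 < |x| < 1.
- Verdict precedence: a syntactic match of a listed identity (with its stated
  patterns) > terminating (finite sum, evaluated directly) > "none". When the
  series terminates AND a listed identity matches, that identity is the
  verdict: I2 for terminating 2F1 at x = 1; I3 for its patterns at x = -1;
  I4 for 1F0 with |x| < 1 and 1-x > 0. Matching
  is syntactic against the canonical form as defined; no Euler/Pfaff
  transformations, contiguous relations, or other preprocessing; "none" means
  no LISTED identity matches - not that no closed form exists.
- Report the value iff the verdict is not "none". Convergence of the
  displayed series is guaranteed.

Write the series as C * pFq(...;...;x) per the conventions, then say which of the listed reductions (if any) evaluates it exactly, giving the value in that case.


Prefactor -\frac{5}{3}, argument -1: 2F1 with upper {-\frac{1}{2}, 1} over lower {\frac{5}{2}}. Verdict at x = -1: Kummer (I3) matches (x = -1; c = \frac{5}{2} equals 1+a-b for upper {-\frac{1}{2}, 1}: listed pattern). Value: \left(-\frac{5}{8}\right) \cdot \pi.

The tell: x = -1 and the two k-th powers (C = -5/3, x = -1) combine into one argument.
Consecutive-term ratio: r(k) = -1 * (k-\frac{1}{2}) (k+1) / [(k+\frac{5}{2}) (k+1)] - poly over poly, x = -1 from leading terms; C = -\frac{5}{3} at k = 0.


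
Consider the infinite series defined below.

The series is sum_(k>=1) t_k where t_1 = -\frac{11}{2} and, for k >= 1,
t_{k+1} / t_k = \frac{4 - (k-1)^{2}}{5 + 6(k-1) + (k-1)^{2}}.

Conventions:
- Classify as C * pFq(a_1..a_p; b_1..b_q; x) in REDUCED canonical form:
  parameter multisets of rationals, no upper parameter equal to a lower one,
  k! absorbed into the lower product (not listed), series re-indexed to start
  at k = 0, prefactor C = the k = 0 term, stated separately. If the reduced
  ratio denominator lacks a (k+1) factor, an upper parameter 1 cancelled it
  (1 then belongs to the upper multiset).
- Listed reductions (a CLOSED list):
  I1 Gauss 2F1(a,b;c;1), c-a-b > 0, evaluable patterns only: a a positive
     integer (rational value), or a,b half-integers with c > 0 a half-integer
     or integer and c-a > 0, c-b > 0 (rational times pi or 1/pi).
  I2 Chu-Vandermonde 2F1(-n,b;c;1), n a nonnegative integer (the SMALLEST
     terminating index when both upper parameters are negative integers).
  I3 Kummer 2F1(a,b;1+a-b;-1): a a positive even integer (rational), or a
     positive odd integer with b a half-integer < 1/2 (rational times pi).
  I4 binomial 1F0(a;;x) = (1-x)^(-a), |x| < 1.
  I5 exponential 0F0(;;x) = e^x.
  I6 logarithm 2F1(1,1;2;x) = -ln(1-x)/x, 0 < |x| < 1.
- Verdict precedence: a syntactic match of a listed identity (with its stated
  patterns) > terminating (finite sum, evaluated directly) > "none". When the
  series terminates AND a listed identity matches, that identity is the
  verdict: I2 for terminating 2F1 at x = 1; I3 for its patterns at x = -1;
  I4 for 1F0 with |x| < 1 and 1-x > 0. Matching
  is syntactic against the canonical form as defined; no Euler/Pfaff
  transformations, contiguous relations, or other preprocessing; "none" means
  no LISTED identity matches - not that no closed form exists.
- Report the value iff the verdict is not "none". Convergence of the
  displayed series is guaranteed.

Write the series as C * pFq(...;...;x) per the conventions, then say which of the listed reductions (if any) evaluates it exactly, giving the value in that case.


Canonical form: C = -\frac{11}{2} times 2F1 with upper {-2, 2}, lower {5}, x = -1. Verdict: Kummer (I3) matches (x = -1; c = 5 equals 1+a-b for upper {-2, 2}: listed pattern). Exact value: -11.

The tell: x = -1 and the expanded ratio factors over Q; prefactor -11/2, roots give parameters.
Consecutive-term ratio: r(k) = -1 * (k-2) (k+2) / [(k+5) (k+1)] ; factor over Q: parameters, x = -1, and C = -\frac{11}{2}.


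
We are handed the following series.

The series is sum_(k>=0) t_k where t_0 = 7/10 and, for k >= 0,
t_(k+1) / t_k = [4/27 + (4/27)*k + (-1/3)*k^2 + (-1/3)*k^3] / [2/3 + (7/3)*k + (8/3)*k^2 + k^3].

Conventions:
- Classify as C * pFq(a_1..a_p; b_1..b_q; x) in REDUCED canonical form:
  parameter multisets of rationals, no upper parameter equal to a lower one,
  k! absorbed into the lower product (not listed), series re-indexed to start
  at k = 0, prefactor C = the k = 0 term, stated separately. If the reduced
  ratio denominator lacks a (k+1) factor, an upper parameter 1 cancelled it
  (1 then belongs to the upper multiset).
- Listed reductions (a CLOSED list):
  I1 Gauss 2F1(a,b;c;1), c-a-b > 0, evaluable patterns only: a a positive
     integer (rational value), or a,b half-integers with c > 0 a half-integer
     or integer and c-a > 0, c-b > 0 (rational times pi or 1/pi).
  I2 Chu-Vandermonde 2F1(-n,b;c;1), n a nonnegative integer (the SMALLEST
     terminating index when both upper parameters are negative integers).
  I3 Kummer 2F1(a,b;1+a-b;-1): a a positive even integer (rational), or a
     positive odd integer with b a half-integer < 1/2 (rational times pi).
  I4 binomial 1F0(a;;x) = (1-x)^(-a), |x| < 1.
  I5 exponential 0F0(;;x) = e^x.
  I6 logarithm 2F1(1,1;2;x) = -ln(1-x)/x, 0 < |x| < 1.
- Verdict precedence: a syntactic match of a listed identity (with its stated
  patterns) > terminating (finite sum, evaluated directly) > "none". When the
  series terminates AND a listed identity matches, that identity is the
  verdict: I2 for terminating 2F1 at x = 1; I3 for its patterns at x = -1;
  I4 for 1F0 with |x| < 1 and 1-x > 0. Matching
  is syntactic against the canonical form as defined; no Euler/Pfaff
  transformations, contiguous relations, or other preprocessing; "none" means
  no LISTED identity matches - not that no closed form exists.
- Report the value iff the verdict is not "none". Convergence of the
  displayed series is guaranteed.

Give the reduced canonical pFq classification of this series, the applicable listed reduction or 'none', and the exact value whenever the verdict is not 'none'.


Structural cue: from the first term 7/10: the parameter 1 appears in both the upper and lower lists and cancels (alongside the other common factor).
Ratio: r(k) = (-1/3) * (k-2/3) / [(k+1)] - rational in k. x = (-1/3); t_0 = 7/10; negate the roots.

Reduced: x = -1/3, 1F0, upper = {-2/3}, lower = {-}, C = 7/10. Verdict: this is binomial (I4) (the 1F0 binomial series: exponent 2/3, x = -1/3). Hence: (7/10) * (4/3)^(2/3).


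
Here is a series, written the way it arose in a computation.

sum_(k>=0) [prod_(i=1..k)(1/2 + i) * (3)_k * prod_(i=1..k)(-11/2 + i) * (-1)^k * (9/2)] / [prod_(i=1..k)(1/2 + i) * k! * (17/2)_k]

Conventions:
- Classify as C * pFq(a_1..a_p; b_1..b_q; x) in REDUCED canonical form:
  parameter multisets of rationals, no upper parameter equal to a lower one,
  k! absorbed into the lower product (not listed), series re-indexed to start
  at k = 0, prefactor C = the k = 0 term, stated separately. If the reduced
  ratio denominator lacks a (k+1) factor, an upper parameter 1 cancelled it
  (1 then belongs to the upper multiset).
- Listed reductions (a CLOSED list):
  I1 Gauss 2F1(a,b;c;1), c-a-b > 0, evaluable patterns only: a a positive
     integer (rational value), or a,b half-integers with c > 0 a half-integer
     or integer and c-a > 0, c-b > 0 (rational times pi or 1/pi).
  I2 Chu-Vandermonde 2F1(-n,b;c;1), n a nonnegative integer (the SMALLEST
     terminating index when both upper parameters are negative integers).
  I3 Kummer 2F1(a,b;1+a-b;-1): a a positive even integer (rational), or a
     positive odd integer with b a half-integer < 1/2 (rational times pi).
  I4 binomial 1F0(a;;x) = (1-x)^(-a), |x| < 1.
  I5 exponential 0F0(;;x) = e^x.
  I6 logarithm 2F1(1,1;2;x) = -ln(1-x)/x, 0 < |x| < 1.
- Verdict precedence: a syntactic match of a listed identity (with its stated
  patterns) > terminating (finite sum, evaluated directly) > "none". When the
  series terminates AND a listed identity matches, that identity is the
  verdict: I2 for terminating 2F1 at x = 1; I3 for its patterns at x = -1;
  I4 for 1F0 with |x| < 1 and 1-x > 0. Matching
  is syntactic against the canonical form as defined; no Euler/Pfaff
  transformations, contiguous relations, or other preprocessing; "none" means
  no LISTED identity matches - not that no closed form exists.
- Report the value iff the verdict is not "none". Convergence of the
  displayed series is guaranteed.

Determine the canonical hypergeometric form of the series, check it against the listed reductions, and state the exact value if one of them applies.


Reduced: x = -1, 2F1, upper = {-9/2, 3}, lower = {17/2}, C = 9/2. Verdict: Kummer's theorem (I3) fires (x = -1; c = 17/2 equals 1+a-b for upper {-9/2, 3}: listed pattern). Value: (405405/65536) * pi.

First insight: from the first term 9/2: the lower running product (prefactor 9/2) is a rising factorial.
Consecutive-term ratio: r(k) = (-1) * (k-9/2) (k+3) / [(k+17/2) (k+1)] - rational in k. x = (-1); t_0 = 9/2; negate the roots.


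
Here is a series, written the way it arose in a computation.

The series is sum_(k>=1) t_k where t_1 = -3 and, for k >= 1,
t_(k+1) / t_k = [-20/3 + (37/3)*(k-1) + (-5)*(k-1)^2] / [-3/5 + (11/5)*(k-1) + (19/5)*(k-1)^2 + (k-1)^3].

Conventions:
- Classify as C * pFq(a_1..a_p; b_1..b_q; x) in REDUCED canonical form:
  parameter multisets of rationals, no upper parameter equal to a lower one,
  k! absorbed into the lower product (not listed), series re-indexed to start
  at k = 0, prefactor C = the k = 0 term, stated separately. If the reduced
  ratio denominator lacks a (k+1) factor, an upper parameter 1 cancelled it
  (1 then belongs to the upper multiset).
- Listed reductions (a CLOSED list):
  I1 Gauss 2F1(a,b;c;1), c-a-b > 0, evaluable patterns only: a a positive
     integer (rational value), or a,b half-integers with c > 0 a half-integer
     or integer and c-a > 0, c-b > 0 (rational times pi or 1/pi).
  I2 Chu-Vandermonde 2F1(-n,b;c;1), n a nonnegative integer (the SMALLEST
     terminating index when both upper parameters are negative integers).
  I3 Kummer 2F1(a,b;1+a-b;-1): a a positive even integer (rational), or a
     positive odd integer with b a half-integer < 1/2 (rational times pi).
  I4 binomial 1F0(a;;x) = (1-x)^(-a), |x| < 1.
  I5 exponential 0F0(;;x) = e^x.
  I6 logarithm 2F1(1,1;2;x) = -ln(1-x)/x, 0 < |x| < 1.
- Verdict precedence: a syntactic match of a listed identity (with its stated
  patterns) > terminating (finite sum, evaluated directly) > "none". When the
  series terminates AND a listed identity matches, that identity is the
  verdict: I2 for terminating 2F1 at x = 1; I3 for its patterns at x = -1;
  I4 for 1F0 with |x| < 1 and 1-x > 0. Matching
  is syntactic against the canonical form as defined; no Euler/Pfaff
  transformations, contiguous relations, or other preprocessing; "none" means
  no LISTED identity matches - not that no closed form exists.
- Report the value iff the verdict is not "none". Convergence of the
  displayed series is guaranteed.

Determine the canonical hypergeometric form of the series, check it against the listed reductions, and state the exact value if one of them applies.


x = -5 here; the reduced form reads 2F2, upper {-5/3, -4/5}, lower {-1/5, 3}, C = -3. Verdict: none - this 2F2 at x = -5 matches no listed pattern, and upper {-5/3, -4/5} holds no stopper.

The tell: t_0 being -3, roots of the ratio polynomials (C = -3) are the negated parameters.
Step ratio: r(k) = (-5) * (k-5/3) (k-4/5) / [(k-1/5) (k+3) (k+1)] - rational; roots negated = parameters, x = (-5), C = -3.


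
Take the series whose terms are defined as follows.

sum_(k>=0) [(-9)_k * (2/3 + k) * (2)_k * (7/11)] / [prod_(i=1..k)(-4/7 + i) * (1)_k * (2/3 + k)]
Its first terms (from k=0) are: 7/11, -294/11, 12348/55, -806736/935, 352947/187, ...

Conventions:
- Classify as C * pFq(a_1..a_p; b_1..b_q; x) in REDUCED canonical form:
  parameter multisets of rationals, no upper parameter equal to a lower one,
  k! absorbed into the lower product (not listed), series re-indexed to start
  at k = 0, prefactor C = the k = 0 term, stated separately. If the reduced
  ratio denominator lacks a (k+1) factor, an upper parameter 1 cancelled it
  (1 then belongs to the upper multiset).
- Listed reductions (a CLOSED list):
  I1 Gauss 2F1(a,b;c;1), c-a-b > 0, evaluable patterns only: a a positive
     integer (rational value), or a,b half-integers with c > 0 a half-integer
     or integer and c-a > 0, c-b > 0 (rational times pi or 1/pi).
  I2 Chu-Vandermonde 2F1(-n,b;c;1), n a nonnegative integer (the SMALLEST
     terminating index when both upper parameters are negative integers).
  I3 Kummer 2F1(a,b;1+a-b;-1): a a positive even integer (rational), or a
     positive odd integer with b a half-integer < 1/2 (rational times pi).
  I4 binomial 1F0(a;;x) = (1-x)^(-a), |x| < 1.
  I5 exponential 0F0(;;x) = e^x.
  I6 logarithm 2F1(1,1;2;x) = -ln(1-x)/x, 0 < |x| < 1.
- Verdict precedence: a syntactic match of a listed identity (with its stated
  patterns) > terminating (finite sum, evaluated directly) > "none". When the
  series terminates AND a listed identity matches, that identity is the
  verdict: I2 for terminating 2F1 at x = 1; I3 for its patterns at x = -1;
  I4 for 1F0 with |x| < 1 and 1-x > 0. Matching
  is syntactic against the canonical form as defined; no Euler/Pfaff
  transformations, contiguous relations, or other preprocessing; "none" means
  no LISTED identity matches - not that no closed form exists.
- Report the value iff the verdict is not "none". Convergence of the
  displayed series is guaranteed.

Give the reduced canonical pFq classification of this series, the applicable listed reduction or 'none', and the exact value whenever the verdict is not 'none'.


Classification (C = 7/11): 2F1 with upper {-9, 2}, lower {3/7}, argument x = 1. Verdict: the Chu-Vandermonde identity I2 matches (terminating 2F1 at x = 1 with n = 9, b = 2, c = 3/7). Its exact value is 7/767.

Key step: with t_0 = 7/11, the lower running product (C = 7/11) is a rising factorial.
Ratio: r(k) = 1 * (k-9) (k+2) / [(k+3/7) (k+1)] - rational in k, leading ratio 1; with t_0 = 7/11, classification follows.


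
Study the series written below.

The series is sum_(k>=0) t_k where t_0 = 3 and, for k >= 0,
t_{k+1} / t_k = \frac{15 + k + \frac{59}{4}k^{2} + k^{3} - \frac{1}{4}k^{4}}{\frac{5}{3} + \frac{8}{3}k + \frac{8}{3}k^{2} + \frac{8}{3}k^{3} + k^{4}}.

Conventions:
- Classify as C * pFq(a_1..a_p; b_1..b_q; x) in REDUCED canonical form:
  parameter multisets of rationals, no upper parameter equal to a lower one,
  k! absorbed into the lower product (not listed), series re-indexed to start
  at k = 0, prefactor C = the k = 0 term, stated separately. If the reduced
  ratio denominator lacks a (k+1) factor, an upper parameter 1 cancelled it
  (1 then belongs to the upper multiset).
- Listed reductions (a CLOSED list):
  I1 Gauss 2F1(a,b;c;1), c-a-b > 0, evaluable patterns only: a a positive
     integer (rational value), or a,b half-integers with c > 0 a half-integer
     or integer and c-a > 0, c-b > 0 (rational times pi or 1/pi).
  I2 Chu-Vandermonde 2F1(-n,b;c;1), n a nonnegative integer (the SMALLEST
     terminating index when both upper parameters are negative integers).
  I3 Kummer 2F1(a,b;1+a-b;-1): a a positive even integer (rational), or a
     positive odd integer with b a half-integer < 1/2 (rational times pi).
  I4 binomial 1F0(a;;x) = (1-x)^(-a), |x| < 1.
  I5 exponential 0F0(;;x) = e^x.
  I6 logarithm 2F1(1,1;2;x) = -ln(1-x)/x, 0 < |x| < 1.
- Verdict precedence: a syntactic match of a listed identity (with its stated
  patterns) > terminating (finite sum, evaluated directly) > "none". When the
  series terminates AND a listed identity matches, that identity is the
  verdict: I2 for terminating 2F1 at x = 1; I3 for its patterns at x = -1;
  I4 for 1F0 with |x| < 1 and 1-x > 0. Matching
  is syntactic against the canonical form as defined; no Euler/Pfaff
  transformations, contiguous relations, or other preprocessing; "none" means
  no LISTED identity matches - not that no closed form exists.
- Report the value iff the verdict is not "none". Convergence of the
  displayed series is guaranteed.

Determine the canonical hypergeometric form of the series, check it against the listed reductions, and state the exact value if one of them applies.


At argument -\frac{1}{4}: a 2F1 with upper {-10, 6}, lower {\frac{5}{3}}, scaled by C = 3. Verdict: terminating (-10 upstairs). 11 nonzero terms in all; added directly. Hence: \frac{832376491542669}{2092605374464}.

Key observation: with t_0 = 3, the ratio is unreduced: k^2 + 1 divides both sides (prefactor 3).
Step ratio: r(k) = -\frac{1}{4} * (k-10) (k+6) / [(k+\frac{5}{3}) (k+1)] - poly over poly, x = -\frac{1}{4} from leading terms; C = 3 at k = 0.


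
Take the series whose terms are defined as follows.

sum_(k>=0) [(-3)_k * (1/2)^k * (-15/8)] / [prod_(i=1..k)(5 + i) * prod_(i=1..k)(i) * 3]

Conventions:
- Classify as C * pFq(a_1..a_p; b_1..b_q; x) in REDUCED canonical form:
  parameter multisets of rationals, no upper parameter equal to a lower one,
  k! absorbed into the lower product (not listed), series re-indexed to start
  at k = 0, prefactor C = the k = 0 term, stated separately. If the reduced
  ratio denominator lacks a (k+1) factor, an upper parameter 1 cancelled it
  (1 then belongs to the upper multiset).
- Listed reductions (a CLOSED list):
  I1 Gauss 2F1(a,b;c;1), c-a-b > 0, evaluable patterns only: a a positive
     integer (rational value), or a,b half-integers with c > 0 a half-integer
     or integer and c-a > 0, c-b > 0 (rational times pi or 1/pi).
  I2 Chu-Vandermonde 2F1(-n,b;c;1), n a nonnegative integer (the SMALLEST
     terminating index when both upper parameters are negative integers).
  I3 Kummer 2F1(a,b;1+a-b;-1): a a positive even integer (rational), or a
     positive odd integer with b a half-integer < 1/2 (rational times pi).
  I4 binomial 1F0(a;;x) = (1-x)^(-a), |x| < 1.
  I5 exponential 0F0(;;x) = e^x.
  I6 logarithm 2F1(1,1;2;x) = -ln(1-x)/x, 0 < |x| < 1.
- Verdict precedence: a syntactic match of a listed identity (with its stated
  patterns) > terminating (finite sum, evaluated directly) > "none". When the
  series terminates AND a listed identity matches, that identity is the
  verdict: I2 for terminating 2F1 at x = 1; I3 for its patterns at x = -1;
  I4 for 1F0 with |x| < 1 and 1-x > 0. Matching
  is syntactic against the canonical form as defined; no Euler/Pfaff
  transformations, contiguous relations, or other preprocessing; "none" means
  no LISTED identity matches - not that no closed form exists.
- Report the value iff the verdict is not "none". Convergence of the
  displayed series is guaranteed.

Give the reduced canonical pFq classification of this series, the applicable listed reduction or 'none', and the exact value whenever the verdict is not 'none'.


Classification (C = -5/8): 1F1 with upper {-3}, lower {6}, argument x = 1/2. Verdict: terminating - no listed pattern fits, but -3 in the upper list cuts the series at k = 3; direct evaluation. Exact value: -10315/21504.

Structural cue: t_0 being -5/8, the lower running product (C = -5/8) is a rising factorial.
Adjacent-term ratio: r(k) = (1/2) * (k-3) / [(k+6) (k+1)] - rational in k, leading ratio (1/2); with t_0 = -5/8, classification follows.


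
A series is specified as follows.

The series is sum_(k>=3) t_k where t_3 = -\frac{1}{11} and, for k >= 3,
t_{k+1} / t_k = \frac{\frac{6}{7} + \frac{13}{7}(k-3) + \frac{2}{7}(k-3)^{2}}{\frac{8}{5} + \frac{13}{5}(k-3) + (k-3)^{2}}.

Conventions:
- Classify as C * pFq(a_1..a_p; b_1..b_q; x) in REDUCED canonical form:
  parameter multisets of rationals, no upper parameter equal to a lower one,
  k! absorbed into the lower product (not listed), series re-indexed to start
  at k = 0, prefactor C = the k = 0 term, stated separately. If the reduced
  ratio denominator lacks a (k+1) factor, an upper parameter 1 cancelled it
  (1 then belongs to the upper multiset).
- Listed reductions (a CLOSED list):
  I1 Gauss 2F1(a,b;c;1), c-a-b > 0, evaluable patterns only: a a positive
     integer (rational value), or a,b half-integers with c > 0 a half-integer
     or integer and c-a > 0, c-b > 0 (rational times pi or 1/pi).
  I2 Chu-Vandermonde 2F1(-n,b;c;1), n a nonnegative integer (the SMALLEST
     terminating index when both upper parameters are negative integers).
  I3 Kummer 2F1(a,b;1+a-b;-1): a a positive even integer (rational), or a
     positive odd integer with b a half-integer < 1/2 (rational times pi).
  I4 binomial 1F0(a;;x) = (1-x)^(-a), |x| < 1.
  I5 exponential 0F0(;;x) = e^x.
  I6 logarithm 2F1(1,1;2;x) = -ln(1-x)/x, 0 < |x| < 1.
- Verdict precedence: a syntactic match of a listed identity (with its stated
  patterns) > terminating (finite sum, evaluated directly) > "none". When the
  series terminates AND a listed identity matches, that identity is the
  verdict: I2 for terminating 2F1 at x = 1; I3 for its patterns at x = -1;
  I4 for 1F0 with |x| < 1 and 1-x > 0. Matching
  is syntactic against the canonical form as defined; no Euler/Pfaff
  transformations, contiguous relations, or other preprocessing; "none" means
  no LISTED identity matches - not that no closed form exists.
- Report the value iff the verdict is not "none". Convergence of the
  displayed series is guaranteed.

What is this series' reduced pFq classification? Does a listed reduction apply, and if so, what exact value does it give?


This is -\frac{1}{11} * 2F1(\frac{1}{2}, 6; \frac{8}{5}; \frac{2}{7}) in reduced canonical form. Verdict: none (x = \frac{2}{7}): each listed identity misses the multisets {\frac{1}{2}, 6} ; {\frac{8}{5}}.

Key step: x = \frac{2}{7} and roots of the ratio polynomials (prefactor -1/11) are the negated parameters.
Adjacent-term ratio: r(k) = \frac{2}{7} * (k+\frac{1}{2}) (k+6) / [(k+\frac{8}{5}) (k+1)] - rational in k, leading ratio \frac{2}{7}; with t_0 = -\frac{1}{11}, classification follows.


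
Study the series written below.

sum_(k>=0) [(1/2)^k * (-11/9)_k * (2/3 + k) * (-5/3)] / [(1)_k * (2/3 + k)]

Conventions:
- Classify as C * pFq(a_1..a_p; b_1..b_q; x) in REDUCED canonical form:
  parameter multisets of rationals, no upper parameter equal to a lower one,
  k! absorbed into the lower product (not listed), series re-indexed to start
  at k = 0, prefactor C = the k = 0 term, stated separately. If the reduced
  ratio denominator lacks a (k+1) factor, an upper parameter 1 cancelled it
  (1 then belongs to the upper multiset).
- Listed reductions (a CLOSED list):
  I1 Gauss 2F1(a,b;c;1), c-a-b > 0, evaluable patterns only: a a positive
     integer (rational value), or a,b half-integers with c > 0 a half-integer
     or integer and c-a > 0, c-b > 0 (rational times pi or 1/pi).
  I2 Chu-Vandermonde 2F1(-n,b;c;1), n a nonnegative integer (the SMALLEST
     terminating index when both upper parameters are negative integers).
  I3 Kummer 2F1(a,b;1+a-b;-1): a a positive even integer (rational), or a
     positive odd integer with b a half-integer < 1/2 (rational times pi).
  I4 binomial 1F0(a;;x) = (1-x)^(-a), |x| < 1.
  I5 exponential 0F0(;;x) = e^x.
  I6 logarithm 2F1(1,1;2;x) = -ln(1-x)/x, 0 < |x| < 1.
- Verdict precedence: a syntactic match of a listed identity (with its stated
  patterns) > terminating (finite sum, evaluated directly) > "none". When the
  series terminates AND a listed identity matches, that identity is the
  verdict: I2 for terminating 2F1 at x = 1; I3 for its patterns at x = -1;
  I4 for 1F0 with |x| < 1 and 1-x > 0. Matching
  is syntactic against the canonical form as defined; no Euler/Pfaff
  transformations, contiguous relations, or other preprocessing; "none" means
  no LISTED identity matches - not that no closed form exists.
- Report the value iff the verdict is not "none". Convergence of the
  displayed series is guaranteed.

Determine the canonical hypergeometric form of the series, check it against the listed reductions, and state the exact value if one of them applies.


Canonical form: C = -5/3 times 1F0 with upper {-11/9}, lower {-}, x = 1/2. Verdict: the binomial series (I4) matches (the 1F0 binomial series: exponent 11/9, x = 1/2). Sum: (-5/3) * (1/2)^(11/9).

The tell: with t_0 = -5/3, k + 2/3 divides numerator and denominator alike; C = -5/3 after cancelling.
Ratio: r(k) = (1/2) * (k-11/9) / [(k+1)] - rational in k. x = (1/2); t_0 = -5/3; negate the roots.
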